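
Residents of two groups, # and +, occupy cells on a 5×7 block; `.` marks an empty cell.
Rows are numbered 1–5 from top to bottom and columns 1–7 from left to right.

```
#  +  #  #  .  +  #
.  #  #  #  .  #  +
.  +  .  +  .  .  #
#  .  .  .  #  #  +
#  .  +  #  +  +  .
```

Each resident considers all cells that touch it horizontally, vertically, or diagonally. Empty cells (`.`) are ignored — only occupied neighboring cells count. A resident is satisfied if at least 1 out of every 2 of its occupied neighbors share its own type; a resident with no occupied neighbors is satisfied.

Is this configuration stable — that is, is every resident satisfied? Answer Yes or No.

Row 1: (1,1)# 1/2 satisfied · (1,2)+ 0/4 not · (1,3)# 4/5 satisfied · (1,4)# 3/3 satisfied · (1,6)+ 1/3 not · (1,7)# 1/3 not
Row 2: (2,2)# 3/5 satisfied · (2,3)# 4/7 satisfied · (2,4)# 3/4 satisfied · (2,6)# 2/4 satisfied · (2,7)+ 1/4 not
Row 3: (3,2)+ 0/3 not · (3,4)+ 0/3 not · (3,7)# 2/4 satisfied
Row 4: (4,1)# 1/2 satisfied · (4,5)# 2/5 not · (4,6)# 2/5 not · (4,7)+ 1/3 not
Row 5: (5,1)# 1/1 satisfied · (5,3)+ 0/1 not · (5,4)# 1/3 not · (5,5)+ 1/4 not · (5,6)+ 2/4 satisfied
For instance (1,2) has only 0/4 same-type neighbors, below 1/2.

No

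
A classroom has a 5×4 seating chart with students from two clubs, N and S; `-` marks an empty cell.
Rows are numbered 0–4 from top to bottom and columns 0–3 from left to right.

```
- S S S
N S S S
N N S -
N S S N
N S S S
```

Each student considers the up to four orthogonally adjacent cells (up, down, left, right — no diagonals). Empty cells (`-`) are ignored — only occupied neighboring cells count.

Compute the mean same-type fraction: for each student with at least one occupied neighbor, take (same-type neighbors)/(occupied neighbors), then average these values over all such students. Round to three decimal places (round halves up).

0.694

(0,1)S 2/2
(0,2)S 3/3
(0,3)S 2/2
(1,0)N 1/2
(1,1)S 2/4
(1,2)S 4/4
(1,3)S 2/2
(2,0)N 3/3
(2,1)N 1/4
(2,2)S 2/3
(3,0)N 2/3
(3,1)S 2/4
(3,2)S 3/4
(3,3)N 0/2
(4,0)N 1/2
(4,1)S 2/3
(4,2)S 3/3
(4,3)S 1/2
Sum over 18 students: 2/2 + 3/3 + 2/2 + 1/2 + 2/4 + 4/4 + 2/2 + 3/3 + 1/4 + 2/3 + 2/3 + 2/4 + 3/4 + 0/2 + 1/2 + 2/3 + 3/3 + 1/2 = 25/2; mean = 25/2 ÷ 18 = 25/36 = 0.694444… → 0.694.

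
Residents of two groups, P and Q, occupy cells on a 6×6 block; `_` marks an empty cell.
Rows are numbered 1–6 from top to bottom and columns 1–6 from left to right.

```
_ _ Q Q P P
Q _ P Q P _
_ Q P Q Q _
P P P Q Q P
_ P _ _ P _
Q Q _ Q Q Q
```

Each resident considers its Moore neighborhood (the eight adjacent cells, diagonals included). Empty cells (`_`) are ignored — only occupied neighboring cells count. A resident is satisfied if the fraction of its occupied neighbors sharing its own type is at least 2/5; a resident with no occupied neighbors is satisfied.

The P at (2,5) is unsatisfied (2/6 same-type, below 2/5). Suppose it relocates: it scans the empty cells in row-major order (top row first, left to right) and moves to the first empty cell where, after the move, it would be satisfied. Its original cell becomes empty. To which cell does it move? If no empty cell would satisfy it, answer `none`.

Vacating (2,5). Empty cells in order:
  (1,1): 0/1 same-type → still unsatisfied.
  (1,2): 1/3 same-type → still unsatisfied.
  (2,2): 2/5 same-type → satisfied — stop here.

(2,2)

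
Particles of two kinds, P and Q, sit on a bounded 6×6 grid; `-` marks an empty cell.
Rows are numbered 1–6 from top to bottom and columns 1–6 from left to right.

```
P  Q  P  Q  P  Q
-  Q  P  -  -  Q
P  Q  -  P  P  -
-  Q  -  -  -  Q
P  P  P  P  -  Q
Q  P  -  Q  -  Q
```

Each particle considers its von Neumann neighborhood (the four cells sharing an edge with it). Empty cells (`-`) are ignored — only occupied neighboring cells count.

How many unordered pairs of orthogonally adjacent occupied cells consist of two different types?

Scan each occupied cell's neighbors to the right and below so each pair is counted once.
From row 1: 5 unlike of 8 pairs (running 5/8).
From row 2: 1 unlike of 2 pairs (running 6/10).
From row 3: 1 unlike of 3 pairs (running 7/13).
From row 4: 1 unlike of 2 pairs (running 8/15).
From row 5: 2 unlike of 7 pairs (running 10/22).
From row 6: 1 unlike of 1 pairs (running 11/23).
Total adjacent occupied pairs: 23; unlike-type pairs: 11.

11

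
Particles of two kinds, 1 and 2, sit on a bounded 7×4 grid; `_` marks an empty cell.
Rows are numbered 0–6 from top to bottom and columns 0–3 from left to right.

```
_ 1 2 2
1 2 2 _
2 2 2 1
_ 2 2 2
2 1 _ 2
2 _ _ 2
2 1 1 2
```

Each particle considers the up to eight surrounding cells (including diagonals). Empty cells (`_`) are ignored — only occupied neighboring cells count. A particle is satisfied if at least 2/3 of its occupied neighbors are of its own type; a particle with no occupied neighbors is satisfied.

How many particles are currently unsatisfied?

(0,1)1 1/4 unhappy
(0,2)2 3/4 ok
(0,3)2 2/2 ok
(1,0)1 1/4 unhappy
(1,1)2 5/7 ok
(1,2)2 5/7 ok
(2,0)2 3/4 ok
(2,1)2 6/7 ok
(2,2)2 6/7 ok
(2,3)1 0/4 unhappy
(3,1)2 5/6 ok
(3,2)2 5/7 ok
(3,3)2 3/4 ok
(4,0)2 2/3 ok
(4,1)1 0/4 unhappy
(4,3)2 3/3 ok
(5,0)2 2/4 unhappy
(5,3)2 2/3 ok
(6,0)2 1/2 unhappy
(6,1)1 1/3 unhappy
(6,2)1 1/3 unhappy
(6,3)2 1/2 unhappy
Unsatisfied: (0,1), (1,0), (2,3), (4,1), (5,0), (6,0), (6,1), (6,2), (6,3) — 9 in total.

9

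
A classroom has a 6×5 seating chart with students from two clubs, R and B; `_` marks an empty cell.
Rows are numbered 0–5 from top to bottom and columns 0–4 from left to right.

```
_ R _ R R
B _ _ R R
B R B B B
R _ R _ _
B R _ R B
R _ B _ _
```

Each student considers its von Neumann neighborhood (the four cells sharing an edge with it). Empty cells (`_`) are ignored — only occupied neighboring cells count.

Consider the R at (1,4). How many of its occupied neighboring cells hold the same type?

Occupied neighbors of (1,4): (0,4)=R, (2,4)=B, (1,3)=R.
Same type (R): 2 of 3.

2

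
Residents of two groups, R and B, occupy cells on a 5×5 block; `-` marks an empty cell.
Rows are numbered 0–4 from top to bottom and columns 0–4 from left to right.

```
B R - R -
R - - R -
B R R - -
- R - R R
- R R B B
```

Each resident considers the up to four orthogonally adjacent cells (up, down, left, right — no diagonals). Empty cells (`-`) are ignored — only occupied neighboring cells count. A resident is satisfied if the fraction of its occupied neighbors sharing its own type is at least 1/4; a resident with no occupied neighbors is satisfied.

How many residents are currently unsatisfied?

4

(0,0)B 0/2 not
(0,1)R 0/1 not
(0,3)R 1/1 satisfied
(1,0)R 0/2 not
(1,3)R 1/1 satisfied
(2,0)B 0/2 not
(2,1)R 2/3 satisfied
(2,2)R 1/1 satisfied
(3,1)R 2/2 satisfied
(3,3)R 1/2 satisfied
(3,4)R 1/2 satisfied
(4,1)R 2/2 satisfied
(4,2)R 1/2 satisfied
(4,3)B 1/3 satisfied
(4,4)B 1/2 satisfied
Unsatisfied: (0,0), (0,1), (1,0), (2,0) — 4 in total.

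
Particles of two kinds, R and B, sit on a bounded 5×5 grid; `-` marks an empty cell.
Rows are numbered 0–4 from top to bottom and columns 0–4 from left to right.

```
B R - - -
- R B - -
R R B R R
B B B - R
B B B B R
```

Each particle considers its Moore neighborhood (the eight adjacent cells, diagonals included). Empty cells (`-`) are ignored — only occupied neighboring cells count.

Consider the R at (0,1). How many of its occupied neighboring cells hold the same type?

Occupied neighbors of (0,1): (0,0)=B, (1,1)=R, (1,2)=B.
Same type (R): 1 of 3.

1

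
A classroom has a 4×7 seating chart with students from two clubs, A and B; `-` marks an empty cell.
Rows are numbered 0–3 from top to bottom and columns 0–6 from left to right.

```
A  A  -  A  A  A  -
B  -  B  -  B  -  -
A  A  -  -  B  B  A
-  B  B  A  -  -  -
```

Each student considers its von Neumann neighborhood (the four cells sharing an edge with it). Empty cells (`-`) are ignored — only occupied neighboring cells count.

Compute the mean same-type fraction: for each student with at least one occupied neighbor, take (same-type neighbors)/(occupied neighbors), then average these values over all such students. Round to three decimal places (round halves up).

Row 0: (0,0)A 1/2 · (0,1)A 1/1 · (0,3)A 1/1 · (0,4)A 2/3 · (0,5)A 1/1
Row 1: (1,0)B 0/2 · (1,2)B — no occupied neighbors · (1,4)B 1/2
Row 2: (2,0)A 1/2 · (2,1)A 1/2 · (2,4)B 2/2 · (2,5)B 1/2 · (2,6)A 0/1
Row 3: (3,1)B 1/2 · (3,2)B 1/2 · (3,3)A 0/1
Sum over 15 students: 1/2 + 1/1 + 1/1 + 2/3 + 1/1 + 0/2 + 1/2 + 1/2 + 1/2 + 2/2 + 1/2 + 0/1 + 1/2 + 1/2 + 0/1 = 49/6; mean = 49/6 ÷ 15 = 49/90 = 0.544444… → 0.544.

0.544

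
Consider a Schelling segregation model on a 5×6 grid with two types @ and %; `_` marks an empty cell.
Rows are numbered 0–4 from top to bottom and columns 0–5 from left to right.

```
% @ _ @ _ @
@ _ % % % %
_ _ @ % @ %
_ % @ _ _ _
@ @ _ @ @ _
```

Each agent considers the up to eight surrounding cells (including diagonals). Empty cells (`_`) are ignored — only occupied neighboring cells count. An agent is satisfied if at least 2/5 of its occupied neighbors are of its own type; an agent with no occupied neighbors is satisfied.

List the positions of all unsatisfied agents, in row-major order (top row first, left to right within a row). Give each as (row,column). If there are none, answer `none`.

(0,0), (0,1), (0,3), (0,5), (2,2), (2,4), (3,1)

Row 0: (0,0)% 0/2 ✗ · (0,1)@ 1/3 ✗ · (0,3)@ 0/3 ✗ · (0,5)@ 0/2 ✗
Row 1: (1,0)@ 1/2 ✓ · (1,2)% 2/5 ✓ · (1,3)% 3/6 ✓ · (1,4)% 4/7 ✓ · (1,5)% 2/4 ✓
Row 2: (2,2)@ 1/5 ✗ · (2,3)% 3/6 ✓ · (2,4)@ 0/5 ✗ · (2,5)% 2/3 ✓
Row 3: (3,1)% 0/4 ✗ · (3,2)@ 3/5 ✓
Row 4: (4,0)@ 1/2 ✓ · (4,1)@ 2/3 ✓ · (4,3)@ 2/2 ✓ · (4,4)@ 1/1 ✓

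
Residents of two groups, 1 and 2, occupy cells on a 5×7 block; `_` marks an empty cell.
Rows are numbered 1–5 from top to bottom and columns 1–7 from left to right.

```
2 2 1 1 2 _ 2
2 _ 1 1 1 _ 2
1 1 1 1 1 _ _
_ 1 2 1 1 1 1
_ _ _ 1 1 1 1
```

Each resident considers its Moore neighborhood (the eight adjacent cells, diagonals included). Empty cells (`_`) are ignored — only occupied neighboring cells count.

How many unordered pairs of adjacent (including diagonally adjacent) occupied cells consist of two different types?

Scan each occupied cell's neighbors to the right and below (and the two forward diagonals) so each pair is counted once.
From row 1: 5 unlike of 15 pairs (running 5/15).
From row 2: 2 unlike of 12 pairs (running 7/27).
From row 3: 3 unlike of 16 pairs (running 10/43).
From row 4: 3 unlike of 16 pairs (running 13/59).
From row 5: 0 unlike of 3 pairs (running 13/62).
Total adjacent occupied pairs: 62; unlike-type pairs: 13.

13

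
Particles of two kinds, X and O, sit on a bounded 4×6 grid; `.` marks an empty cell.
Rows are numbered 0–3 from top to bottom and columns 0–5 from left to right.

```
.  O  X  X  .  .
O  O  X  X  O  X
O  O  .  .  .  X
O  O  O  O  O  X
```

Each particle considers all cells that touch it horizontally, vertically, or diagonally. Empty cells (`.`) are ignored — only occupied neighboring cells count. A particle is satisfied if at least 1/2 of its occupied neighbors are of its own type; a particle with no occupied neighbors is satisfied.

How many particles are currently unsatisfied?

(0,1)O 2/4 ✓
(0,2)X 3/5 ✓
(0,3)X 3/4 ✓
(1,0)O 4/4 ✓
(1,1)O 4/6 ✓
(1,2)X 3/6 ✓
(1,3)X 3/4 ✓
(1,4)O 0/4 ✗
(1,5)X 1/2 ✓
(2,0)O 5/5 ✓
(2,1)O 6/7 ✓
(2,5)X 2/4 ✓
(3,0)O 3/3 ✓
(3,1)O 4/4 ✓
(3,2)O 3/3 ✓
(3,3)O 2/2 ✓
(3,4)O 1/3 ✗
(3,5)X 1/2 ✓
Unsatisfied: (1,4), (3,4) — 2 in total.

2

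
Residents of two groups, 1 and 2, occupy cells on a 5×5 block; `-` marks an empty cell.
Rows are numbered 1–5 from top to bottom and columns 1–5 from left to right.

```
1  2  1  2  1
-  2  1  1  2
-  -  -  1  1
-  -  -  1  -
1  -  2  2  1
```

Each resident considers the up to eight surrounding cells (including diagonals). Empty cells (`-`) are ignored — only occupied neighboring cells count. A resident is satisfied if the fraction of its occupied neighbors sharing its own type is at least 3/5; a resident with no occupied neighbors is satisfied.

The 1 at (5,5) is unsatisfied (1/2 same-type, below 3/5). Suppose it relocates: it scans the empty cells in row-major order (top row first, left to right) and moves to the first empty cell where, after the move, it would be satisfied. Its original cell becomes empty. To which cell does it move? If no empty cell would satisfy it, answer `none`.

Vacating (5,5). Empty cells in order:
  (2,1): 1/3 same-type → still unsatisfied.
  (3,1): 0/1 same-type → still unsatisfied.
  (3,2): 1/2 same-type → still unsatisfied.
  (3,3): 4/5 same-type → satisfied — stop here.

(3,3)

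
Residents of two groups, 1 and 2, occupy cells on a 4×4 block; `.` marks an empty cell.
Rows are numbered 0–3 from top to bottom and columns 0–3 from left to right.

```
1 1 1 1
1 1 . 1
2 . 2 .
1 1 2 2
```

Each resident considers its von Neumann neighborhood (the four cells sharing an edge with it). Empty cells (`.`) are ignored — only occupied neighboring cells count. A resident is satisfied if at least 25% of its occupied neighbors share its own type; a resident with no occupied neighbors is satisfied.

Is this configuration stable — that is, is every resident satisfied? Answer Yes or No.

Row 0: (0,0)1 2/2 ✓ · (0,1)1 3/3 ✓ · (0,2)1 2/2 ✓ · (0,3)1 2/2 ✓
Row 1: (1,0)1 2/3 ✓ · (1,1)1 2/2 ✓ · (1,3)1 1/1 ✓
Row 2: (2,0)2 0/2 ✗ · (2,2)2 1/1 ✓
Row 3: (3,0)1 1/2 ✓ · (3,1)1 1/2 ✓ · (3,2)2 2/3 ✓ · (3,3)2 1/1 ✓
For instance (2,0) has only 0/2 same-type neighbors, below 1/4.

No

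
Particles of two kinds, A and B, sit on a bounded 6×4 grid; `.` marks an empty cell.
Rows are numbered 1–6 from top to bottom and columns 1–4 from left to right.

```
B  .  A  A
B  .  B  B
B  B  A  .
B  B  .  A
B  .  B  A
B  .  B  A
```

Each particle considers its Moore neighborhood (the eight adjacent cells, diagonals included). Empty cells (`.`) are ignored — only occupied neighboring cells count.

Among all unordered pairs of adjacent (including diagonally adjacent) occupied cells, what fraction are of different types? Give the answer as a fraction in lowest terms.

13/33

Scan each occupied cell's neighbors to the right and below (and the two forward diagonals) so each pair is counted once.
Row 1: B(1,1)–B(2,1)= A(1,3)–A(1,4)= A(1,3)–B(2,3)≠ A(1,3)–B(2,4)≠ A(1,4)–B(2,4)≠ A(1,4)–B(2,3)≠  → 4/6 unlike.
Row 2: B(2,1)–B(3,1)= B(2,1)–B(3,2)= B(2,3)–B(2,4)= B(2,3)–A(3,3)≠ B(2,3)–B(3,2)= B(2,4)–A(3,3)≠  → 2/6 unlike.
Row 3: B(3,1)–B(3,2)= B(3,1)–B(4,1)= B(3,1)–B(4,2)= B(3,2)–A(3,3)≠ B(3,2)–B(4,2)= B(3,2)–B(4,1)= A(3,3)–A(4,4)= A(3,3)–B(4,2)≠  → 2/8 unlike.
Row 4: B(4,1)–B(4,2)= B(4,1)–B(5,1)= B(4,2)–B(5,3)= B(4,2)–B(5,1)= A(4,4)–A(5,4)= A(4,4)–B(5,3)≠  → 1/6 unlike.
Row 5: B(5,1)–B(6,1)= B(5,3)–A(5,4)≠ B(5,3)–B(6,3)= B(5,3)–A(6,4)≠ A(5,4)–A(6,4)= A(5,4)–B(6,3)≠  → 3/6 unlike.
Row 6: B(6,3)–A(6,4)≠  → 1/1 unlike.
Total adjacent occupied pairs: 33; unlike-type pairs: 13.
13/33 is already in lowest terms.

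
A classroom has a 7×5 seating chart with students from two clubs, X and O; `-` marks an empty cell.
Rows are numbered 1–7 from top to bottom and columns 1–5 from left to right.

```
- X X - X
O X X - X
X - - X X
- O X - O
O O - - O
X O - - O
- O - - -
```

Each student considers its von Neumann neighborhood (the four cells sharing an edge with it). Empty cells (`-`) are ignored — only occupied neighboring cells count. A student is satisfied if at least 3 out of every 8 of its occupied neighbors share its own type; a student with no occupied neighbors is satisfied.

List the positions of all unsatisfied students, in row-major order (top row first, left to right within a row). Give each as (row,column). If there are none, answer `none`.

(2,1), (3,1), (4,3), (6,1)

Row 1: (1,2)X 2/2 ✓ · (1,3)X 2/2 ✓ · (1,5)X 1/1 ✓
Row 2: (2,1)O 0/2 ✗ · (2,2)X 2/3 ✓ · (2,3)X 2/2 ✓ · (2,5)X 2/2 ✓
Row 3: (3,1)X 0/1 ✗ · (3,4)X 1/1 ✓ · (3,5)X 2/3 ✓
Row 4: (4,2)O 1/2 ✓ · (4,3)X 0/1 ✗ · (4,5)O 1/2 ✓
Row 5: (5,1)O 1/2 ✓ · (5,2)O 3/3 ✓ · (5,5)O 2/2 ✓
Row 6: (6,1)X 0/2 ✗ · (6,2)O 2/3 ✓ · (6,5)O 1/1 ✓
Row 7: (7,2)O 1/1 ✓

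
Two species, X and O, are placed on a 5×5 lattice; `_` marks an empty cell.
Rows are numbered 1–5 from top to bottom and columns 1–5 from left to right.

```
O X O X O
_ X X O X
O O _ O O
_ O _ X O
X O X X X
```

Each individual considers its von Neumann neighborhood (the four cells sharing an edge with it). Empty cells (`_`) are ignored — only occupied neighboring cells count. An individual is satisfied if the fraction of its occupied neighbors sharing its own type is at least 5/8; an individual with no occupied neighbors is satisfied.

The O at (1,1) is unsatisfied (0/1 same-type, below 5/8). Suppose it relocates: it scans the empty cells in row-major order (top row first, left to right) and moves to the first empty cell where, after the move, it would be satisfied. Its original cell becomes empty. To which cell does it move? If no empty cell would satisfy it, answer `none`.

Vacating (1,1). Empty cells in order:
  (2,1): 1/2 same-type → still unsatisfied.
  (3,3): 2/3 same-type → satisfied — stop here.

(3,3)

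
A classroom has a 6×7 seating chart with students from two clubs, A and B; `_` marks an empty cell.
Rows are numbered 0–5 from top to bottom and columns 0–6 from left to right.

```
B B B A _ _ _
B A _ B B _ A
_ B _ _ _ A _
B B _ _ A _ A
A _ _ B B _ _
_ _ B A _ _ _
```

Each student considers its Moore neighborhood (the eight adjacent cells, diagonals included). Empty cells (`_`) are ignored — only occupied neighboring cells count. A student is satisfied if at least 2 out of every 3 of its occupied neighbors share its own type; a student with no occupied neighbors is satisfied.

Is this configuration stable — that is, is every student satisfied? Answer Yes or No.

(0,0)B 2/3 ok
(0,1)B 3/4 ok
(0,2)B 2/4 unhappy
(0,3)A 0/3 unhappy
(1,0)B 3/4 ok
(1,1)A 0/5 unhappy
(1,3)B 2/3 ok
(1,4)B 1/3 unhappy
(1,6)A 1/1 ok
(2,1)B 3/4 ok
(2,5)A 3/4 ok
(3,0)B 2/3 ok
(3,1)B 2/3 ok
(3,4)A 1/3 unhappy
(3,6)A 1/1 ok
(4,0)A 0/2 unhappy
(4,3)B 2/4 unhappy
(4,4)B 1/3 unhappy
(5,2)B 1/2 unhappy
(5,3)A 0/3 unhappy
For instance (0,2) has only 2/4 same-type neighbors, below 2/3.

No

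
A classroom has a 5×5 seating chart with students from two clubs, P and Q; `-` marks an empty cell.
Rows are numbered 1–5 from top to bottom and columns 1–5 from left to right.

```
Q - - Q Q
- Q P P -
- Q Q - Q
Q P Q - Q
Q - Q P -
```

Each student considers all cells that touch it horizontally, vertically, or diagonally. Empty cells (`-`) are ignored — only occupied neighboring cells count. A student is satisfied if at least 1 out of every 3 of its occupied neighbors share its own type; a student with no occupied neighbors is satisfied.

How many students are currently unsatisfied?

4

Row 1: (1,1)Q 1/1 ok · (1,4)Q 1/3 ok · (1,5)Q 1/2 ok
Row 2: (2,2)Q 3/4 ok · (2,3)P 1/5 unhappy · (2,4)P 1/5 unhappy
Row 3: (3,2)Q 4/6 ok · (3,3)Q 3/6 ok · (3,5)Q 1/2 ok
Row 4: (4,1)Q 2/3 ok · (4,2)P 0/6 unhappy · (4,3)Q 3/5 ok · (4,5)Q 1/2 ok
Row 5: (5,1)Q 1/2 ok · (5,3)Q 1/3 ok · (5,4)P 0/3 unhappy
Unsatisfied: (2,3), (2,4), (4,2), (5,4) — 4 in total.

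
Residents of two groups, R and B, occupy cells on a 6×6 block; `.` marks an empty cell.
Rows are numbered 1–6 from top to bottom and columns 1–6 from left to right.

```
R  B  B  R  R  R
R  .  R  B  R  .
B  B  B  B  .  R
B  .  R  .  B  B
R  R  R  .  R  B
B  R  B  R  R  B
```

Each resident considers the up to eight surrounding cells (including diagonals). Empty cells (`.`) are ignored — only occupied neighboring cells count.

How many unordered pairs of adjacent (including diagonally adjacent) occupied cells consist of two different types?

35

Scan each occupied cell's neighbors to the right and below (and the two forward diagonals) so each pair is counted once.
Row 1: R(1,1)–B(1,2)≠ R(1,1)–R(2,1)= B(1,2)–B(1,3)= B(1,2)–R(2,3)≠ B(1,2)–R(2,1)≠ B(1,3)–R(1,4)≠ B(1,3)–R(2,3)≠ B(1,3)–B(2,4)= R(1,4)–R(1,5)= R(1,4)–B(2,4)≠ R(1,4)–R(2,5)= R(1,4)–R(2,3)= R(1,5)–R(1,6)= R(1,5)–R(2,5)= R(1,5)–B(2,4)≠ R(1,6)–R(2,5)=  → 7/16 unlike.
Row 2: R(2,1)–B(3,1)≠ R(2,1)–B(3,2)≠ R(2,3)–B(2,4)≠ R(2,3)–B(3,3)≠ R(2,3)–B(3,4)≠ R(2,3)–B(3,2)≠ B(2,4)–R(2,5)≠ B(2,4)–B(3,4)= B(2,4)–B(3,3)= R(2,5)–R(3,6)= R(2,5)–B(3,4)≠  → 8/11 unlike.
Row 3: B(3,1)–B(3,2)= B(3,1)–B(4,1)= B(3,2)–B(3,3)= B(3,2)–R(4,3)≠ B(3,2)–B(4,1)= B(3,3)–B(3,4)= B(3,3)–R(4,3)≠ B(3,4)–B(4,5)= B(3,4)–R(4,3)≠ R(3,6)–B(4,6)≠ R(3,6)–B(4,5)≠  → 5/11 unlike.
Row 4: B(4,1)–R(5,1)≠ B(4,1)–R(5,2)≠ R(4,3)–R(5,3)= R(4,3)–R(5,2)= B(4,5)–B(4,6)= B(4,5)–R(5,5)≠ B(4,5)–B(5,6)= B(4,6)–B(5,6)= B(4,6)–R(5,5)≠  → 4/9 unlike.
Row 5: R(5,1)–R(5,2)= R(5,1)–B(6,1)≠ R(5,1)–R(6,2)= R(5,2)–R(5,3)= R(5,2)–R(6,2)= R(5,2)–B(6,3)≠ R(5,2)–B(6,1)≠ R(5,3)–B(6,3)≠ R(5,3)–R(6,4)= R(5,3)–R(6,2)= R(5,5)–B(5,6)≠ R(5,5)–R(6,5)= R(5,5)–B(6,6)≠ R(5,5)–R(6,4)= B(5,6)–B(6,6)= B(5,6)–R(6,5)≠  → 7/16 unlike.
Row 6: B(6,1)–R(6,2)≠ R(6,2)–B(6,3)≠ B(6,3)–R(6,4)≠ R(6,4)–R(6,5)= R(6,5)–B(6,6)≠  → 4/5 unlike.
Total adjacent occupied pairs: 68; unlike-type pairs: 35.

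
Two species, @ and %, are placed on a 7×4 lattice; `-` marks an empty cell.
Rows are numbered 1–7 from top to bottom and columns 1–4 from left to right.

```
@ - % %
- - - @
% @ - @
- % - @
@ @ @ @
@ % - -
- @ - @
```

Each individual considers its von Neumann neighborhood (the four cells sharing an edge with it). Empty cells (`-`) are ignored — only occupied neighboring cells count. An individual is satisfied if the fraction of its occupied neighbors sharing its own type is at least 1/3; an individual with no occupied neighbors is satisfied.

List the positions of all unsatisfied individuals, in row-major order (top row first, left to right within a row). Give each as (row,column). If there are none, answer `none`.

(3,1), (3,2), (4,2), (6,2), (7,2)

(1,1)@ 0/0 ✓
(1,3)% 1/1 ✓
(1,4)% 1/2 ✓
(2,4)@ 1/2 ✓
(3,1)% 0/1 ✗
(3,2)@ 0/2 ✗
(3,4)@ 2/2 ✓
(4,2)% 0/2 ✗
(4,4)@ 2/2 ✓
(5,1)@ 2/2 ✓
(5,2)@ 2/4 ✓
(5,3)@ 2/2 ✓
(5,4)@ 2/2 ✓
(6,1)@ 1/2 ✓
(6,2)% 0/3 ✗
(7,2)@ 0/1 ✗
(7,4)@ 0/0 ✓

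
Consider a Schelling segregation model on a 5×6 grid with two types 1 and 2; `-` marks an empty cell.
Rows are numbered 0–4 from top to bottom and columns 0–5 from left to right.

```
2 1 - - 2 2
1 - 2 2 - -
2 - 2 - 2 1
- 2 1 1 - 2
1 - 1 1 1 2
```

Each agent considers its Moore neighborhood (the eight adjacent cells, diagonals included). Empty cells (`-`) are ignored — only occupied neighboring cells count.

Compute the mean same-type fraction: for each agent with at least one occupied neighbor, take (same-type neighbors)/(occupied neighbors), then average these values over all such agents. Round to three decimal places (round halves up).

0.543

(0,0)2 0/2
(0,1)1 1/3
(0,4)2 2/2
(0,5)2 1/1
(1,0)1 1/3
(1,2)2 2/3
(1,3)2 4/4
(2,0)2 1/2
(2,2)2 3/5
(2,4)2 2/4
(2,5)1 0/2
(3,1)2 2/5
(3,2)1 3/5
(3,3)1 4/6
(3,5)2 2/4
(4,0)1 0/1
(4,2)1 3/4
(4,3)1 4/4
(4,4)1 2/4
(4,5)2 1/2
Sum over 20 agents: 0/2 + 1/3 + 2/2 + 1/1 + 1/3 + 2/3 + 4/4 + 1/2 + 3/5 + 2/4 + 0/2 + 2/5 + 3/5 + 4/6 + 2/4 + 0/1 + 3/4 + 4/4 + 2/4 + 1/2 = 217/20; mean = 217/20 ÷ 20 = 217/400 = 0.5425 → 0.543.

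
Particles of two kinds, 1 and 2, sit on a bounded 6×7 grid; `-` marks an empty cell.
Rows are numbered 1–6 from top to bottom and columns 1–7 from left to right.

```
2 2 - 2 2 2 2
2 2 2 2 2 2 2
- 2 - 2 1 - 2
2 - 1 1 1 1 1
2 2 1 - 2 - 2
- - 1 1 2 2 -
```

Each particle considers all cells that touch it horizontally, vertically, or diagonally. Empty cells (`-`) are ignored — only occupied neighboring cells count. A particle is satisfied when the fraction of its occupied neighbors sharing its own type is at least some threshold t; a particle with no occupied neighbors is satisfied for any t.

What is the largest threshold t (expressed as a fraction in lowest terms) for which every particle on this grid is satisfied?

1/3

(1,1)2 3/3
(1,2)2 4/4
(1,4)2 4/4
(1,5)2 5/5
(1,6)2 5/5
(1,7)2 3/3
(2,1)2 4/4
(2,2)2 5/5
(2,3)2 6/6
(2,4)2 5/6
(2,5)2 6/7
(2,6)2 6/7
(2,7)2 4/4
(3,2)2 4/5
(3,4)2 3/7
(3,5)1 3/7
(3,7)2 2/4
(4,1)2 3/3
(4,3)1 2/5
(4,4)1 4/6
(4,5)1 3/5
(4,6)1 3/6
(4,7)1 1/3
(5,1)2 2/2
(5,2)2 2/5
(5,3)1 4/5
(5,5)2 2/6
(5,7)2 1/3
(6,3)1 2/3
(6,4)1 2/4
(6,5)2 2/3
(6,6)2 3/3
The smallest same-type fraction is 1/3 at (4,7), which reduces to 1/3. Any threshold above that leaves this particle unsatisfied.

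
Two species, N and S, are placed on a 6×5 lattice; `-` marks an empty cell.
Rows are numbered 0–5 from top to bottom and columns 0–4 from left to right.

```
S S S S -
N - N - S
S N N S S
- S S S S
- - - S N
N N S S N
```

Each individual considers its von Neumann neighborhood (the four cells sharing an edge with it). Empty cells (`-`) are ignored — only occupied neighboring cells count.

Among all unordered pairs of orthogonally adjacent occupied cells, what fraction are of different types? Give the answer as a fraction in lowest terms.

Scan each occupied cell's neighbors to the right and below so each pair is counted once.
From row 0: 2 unlike of 5 pairs (running 2/5).
From row 1: 1 unlike of 3 pairs (running 3/8).
From row 2: 4 unlike of 8 pairs (running 7/16).
From row 3: 1 unlike of 5 pairs (running 8/21).
From row 4: 1 unlike of 3 pairs (running 9/24).
From row 5: 2 unlike of 4 pairs (running 11/28).
Total adjacent occupied pairs: 28; unlike-type pairs: 11.
11/28 is already in lowest terms.

11/28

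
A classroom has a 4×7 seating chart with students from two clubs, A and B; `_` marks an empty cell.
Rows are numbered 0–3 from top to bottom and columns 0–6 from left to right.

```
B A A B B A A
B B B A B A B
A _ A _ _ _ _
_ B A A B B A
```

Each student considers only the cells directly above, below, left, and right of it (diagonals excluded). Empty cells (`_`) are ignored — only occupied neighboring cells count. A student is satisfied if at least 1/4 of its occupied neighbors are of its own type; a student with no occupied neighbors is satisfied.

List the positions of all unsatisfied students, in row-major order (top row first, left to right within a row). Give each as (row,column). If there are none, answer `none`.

(1,3), (1,6), (2,0), (3,1), (3,6)

(0,0)B 1/2 ✓
(0,1)A 1/3 ✓
(0,2)A 1/3 ✓
(0,3)B 1/3 ✓
(0,4)B 2/3 ✓
(0,5)A 2/3 ✓
(0,6)A 1/2 ✓
(1,0)B 2/3 ✓
(1,1)B 2/3 ✓
(1,2)B 1/4 ✓
(1,3)A 0/3 ✗
(1,4)B 1/3 ✓
(1,5)A 1/3 ✓
(1,6)B 0/2 ✗
(2,0)A 0/1 ✗
(2,2)A 1/2 ✓
(3,1)B 0/1 ✗
(3,2)A 2/3 ✓
(3,3)A 1/2 ✓
(3,4)B 1/2 ✓
(3,5)B 1/2 ✓
(3,6)A 0/1 ✗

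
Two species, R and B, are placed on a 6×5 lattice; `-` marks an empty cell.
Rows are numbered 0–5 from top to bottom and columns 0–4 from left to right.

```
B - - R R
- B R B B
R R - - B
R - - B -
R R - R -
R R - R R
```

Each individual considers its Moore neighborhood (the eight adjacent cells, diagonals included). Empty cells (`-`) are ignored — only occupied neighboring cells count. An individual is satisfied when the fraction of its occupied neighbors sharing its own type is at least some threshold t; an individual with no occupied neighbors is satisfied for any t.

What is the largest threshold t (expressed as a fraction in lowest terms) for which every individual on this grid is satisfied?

Row 0: (0,0)B 1/1 · (0,3)R 2/4 · (0,4)R 1/3
Row 1: (1,1)B 1/4 · (1,2)R 2/4 · (1,3)B 2/5 · (1,4)B 2/4
Row 2: (2,0)R 2/3 · (2,1)R 3/4 · (2,4)B 3/3
Row 3: (3,0)R 4/4 · (3,3)B 1/2
Row 4: (4,0)R 4/4 · (4,1)R 4/4 · (4,3)R 2/3
Row 5: (5,0)R 3/3 · (5,1)R 3/3 · (5,3)R 2/2 · (5,4)R 2/2
The smallest same-type fraction is 1/4 at (1,1), which reduces to 1/4. Any threshold above that leaves this individual unsatisfied.

1/4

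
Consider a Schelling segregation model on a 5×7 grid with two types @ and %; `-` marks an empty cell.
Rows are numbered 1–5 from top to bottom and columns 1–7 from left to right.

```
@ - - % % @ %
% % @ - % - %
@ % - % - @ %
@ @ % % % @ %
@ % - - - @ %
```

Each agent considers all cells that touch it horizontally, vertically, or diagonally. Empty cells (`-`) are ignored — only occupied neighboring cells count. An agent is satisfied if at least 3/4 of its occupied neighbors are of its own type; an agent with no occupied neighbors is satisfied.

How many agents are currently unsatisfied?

23

Row 1: (1,1)@ 0/2 ✗ · (1,4)% 2/3 ✗ · (1,5)% 2/3 ✗ · (1,6)@ 0/4 ✗ · (1,7)% 1/2 ✗
Row 2: (2,1)% 2/4 ✗ · (2,2)% 2/5 ✗ · (2,3)@ 0/4 ✗ · (2,5)% 3/5 ✗ · (2,7)% 2/4 ✗
Row 3: (3,1)@ 2/5 ✗ · (3,2)% 3/7 ✗ · (3,4)% 4/5 ✓ · (3,6)@ 1/6 ✗ · (3,7)% 2/4 ✗
Row 4: (4,1)@ 3/5 ✗ · (4,2)@ 3/6 ✗ · (4,3)% 4/5 ✓ · (4,4)% 3/3 ✓ · (4,5)% 2/5 ✗ · (4,6)@ 2/6 ✗ · (4,7)% 2/5 ✗
Row 5: (5,1)@ 2/3 ✗ · (5,2)% 1/4 ✗ · (5,6)@ 1/4 ✗ · (5,7)% 1/3 ✗
Unsatisfied: (1,1), (1,4), (1,5), (1,6), (1,7), (2,1), (2,2), (2,3), (2,5), (2,7), (3,1), (3,2), (3,6), (3,7), (4,1), (4,2), (4,5), (4,6), (4,7), (5,1), (5,2), (5,6), (5,7) — 23 in total.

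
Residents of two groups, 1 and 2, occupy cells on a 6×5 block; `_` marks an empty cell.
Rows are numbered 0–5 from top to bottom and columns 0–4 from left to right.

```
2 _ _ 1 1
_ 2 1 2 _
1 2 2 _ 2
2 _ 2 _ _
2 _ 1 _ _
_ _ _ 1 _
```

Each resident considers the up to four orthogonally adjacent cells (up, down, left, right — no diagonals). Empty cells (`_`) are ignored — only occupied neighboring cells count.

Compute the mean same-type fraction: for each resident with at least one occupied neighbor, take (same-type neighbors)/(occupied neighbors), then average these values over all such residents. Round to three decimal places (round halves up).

0.444

Row 0: (0,0)2 — no occupied neighbors · (0,3)1 1/2 · (0,4)1 1/1
Row 1: (1,1)2 1/2 · (1,2)1 0/3 · (1,3)2 0/2
Row 2: (2,0)1 0/2 · (2,1)2 2/3 · (2,2)2 2/3 · (2,4)2 — no occupied neighbors
Row 3: (3,0)2 1/2 · (3,2)2 1/2
Row 4: (4,0)2 1/1 · (4,2)1 0/1
Row 5: (5,3)1 — no occupied neighbors
Sum over 12 residents: 1/2 + 1/1 + 1/2 + 0/3 + 0/2 + 0/2 + 2/3 + 2/3 + 1/2 + 1/2 + 1/1 + 0/1 = 16/3; mean = 16/3 ÷ 12 = 4/9 = 0.444444… → 0.444.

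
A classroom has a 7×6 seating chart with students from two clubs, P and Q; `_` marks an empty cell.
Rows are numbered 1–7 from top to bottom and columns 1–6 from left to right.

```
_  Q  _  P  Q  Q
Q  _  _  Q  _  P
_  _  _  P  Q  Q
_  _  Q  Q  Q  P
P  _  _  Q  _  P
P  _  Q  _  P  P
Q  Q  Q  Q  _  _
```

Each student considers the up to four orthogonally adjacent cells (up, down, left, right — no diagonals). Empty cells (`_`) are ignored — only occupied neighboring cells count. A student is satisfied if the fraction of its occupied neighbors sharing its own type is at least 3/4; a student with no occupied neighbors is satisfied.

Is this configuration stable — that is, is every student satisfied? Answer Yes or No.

No

Row 1: (1,2)Q 0/0 ✓ · (1,4)P 0/2 ✗ · (1,5)Q 1/2 ✗ · (1,6)Q 1/2 ✗
Row 2: (2,1)Q 0/0 ✓ · (2,4)Q 0/2 ✗ · (2,6)P 0/2 ✗
Row 3: (3,4)P 0/3 ✗ · (3,5)Q 2/3 ✗ · (3,6)Q 1/3 ✗
Row 4: (4,3)Q 1/1 ✓ · (4,4)Q 3/4 ✓ · (4,5)Q 2/3 ✗ · (4,6)P 1/3 ✗
Row 5: (5,1)P 1/1 ✓ · (5,4)Q 1/1 ✓ · (5,6)P 2/2 ✓
Row 6: (6,1)P 1/2 ✗ · (6,3)Q 1/1 ✓ · (6,5)P 1/1 ✓ · (6,6)P 2/2 ✓
Row 7: (7,1)Q 1/2 ✗ · (7,2)Q 2/2 ✓ · (7,3)Q 3/3 ✓ · (7,4)Q 1/1 ✓
For instance (1,4) has only 0/2 same-type neighbors, below 3/4.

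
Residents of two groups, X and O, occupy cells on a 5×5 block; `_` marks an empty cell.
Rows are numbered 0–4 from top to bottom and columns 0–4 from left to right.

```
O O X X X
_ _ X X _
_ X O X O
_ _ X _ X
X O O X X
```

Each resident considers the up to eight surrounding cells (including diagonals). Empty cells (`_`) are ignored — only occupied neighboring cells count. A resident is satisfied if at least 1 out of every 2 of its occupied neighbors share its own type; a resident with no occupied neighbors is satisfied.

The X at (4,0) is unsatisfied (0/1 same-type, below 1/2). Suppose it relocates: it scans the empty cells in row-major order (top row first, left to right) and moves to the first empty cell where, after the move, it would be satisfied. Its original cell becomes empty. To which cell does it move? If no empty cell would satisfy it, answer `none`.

(1,1)

Vacating (4,0). Empty cells in order:
  (1,0): 1/3 same-type → still unsatisfied.
  (1,1): 3/6 same-type → satisfied — stop here.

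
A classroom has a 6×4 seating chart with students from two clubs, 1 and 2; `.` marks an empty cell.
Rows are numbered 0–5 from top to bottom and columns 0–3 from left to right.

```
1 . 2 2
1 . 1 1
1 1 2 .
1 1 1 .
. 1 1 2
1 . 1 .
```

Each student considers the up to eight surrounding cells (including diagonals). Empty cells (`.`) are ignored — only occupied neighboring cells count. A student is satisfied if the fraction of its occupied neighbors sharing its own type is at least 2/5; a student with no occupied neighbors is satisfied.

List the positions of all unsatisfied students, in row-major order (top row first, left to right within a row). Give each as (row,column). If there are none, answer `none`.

(0,2), (0,3), (1,3), (2,2), (4,3)

Row 0: (0,0)1 1/1 ok · (0,2)2 1/3 unhappy · (0,3)2 1/3 unhappy
Row 1: (1,0)1 3/3 ok · (1,2)1 2/5 ok · (1,3)1 1/4 unhappy
Row 2: (2,0)1 4/4 ok · (2,1)1 6/7 ok · (2,2)2 0/5 unhappy
Row 3: (3,0)1 4/4 ok · (3,1)1 6/7 ok · (3,2)1 4/6 ok
Row 4: (4,1)1 6/6 ok · (4,2)1 4/5 ok · (4,3)2 0/3 unhappy
Row 5: (5,0)1 1/1 ok · (5,2)1 2/3 ok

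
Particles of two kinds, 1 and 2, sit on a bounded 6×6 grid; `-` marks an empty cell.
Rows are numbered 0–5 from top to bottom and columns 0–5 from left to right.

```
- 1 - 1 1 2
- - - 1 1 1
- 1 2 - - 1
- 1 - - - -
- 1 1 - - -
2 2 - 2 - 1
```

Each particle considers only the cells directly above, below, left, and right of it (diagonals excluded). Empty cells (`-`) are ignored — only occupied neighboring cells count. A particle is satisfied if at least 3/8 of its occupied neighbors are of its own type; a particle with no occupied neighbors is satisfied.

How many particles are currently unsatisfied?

(0,1)1 0/0 ✓
(0,3)1 2/2 ✓
(0,4)1 2/3 ✓
(0,5)2 0/2 ✗
(1,3)1 2/2 ✓
(1,4)1 3/3 ✓
(1,5)1 2/3 ✓
(2,1)1 1/2 ✓
(2,2)2 0/1 ✗
(2,5)1 1/1 ✓
(3,1)1 2/2 ✓
(4,1)1 2/3 ✓
(4,2)1 1/1 ✓
(5,0)2 1/1 ✓
(5,1)2 1/2 ✓
(5,3)2 0/0 ✓
(5,5)1 0/0 ✓
Unsatisfied: (0,5), (2,2) — 2 in total.

2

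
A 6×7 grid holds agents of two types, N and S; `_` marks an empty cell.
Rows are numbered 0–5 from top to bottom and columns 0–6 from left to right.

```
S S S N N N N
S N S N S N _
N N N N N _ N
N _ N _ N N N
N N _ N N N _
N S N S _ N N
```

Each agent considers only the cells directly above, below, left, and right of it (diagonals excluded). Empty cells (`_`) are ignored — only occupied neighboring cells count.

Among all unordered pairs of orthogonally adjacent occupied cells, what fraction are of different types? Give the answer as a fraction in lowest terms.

8/23

Scan each occupied cell's neighbors to the right and below so each pair is counted once.
Row 0: S(0,0)–S(0,1)= S(0,0)–S(1,0)= S(0,1)–S(0,2)= S(0,1)–N(1,1)≠ S(0,2)–N(0,3)≠ S(0,2)–S(1,2)= N(0,3)–N(0,4)= N(0,3)–N(1,3)= N(0,4)–N(0,5)= N(0,4)–S(1,4)≠ N(0,5)–N(0,6)= N(0,5)–N(1,5)=  → 3/12 unlike.
Row 1: S(1,0)–N(1,1)≠ S(1,0)–N(2,0)≠ N(1,1)–S(1,2)≠ N(1,1)–N(2,1)= S(1,2)–N(1,3)≠ S(1,2)–N(2,2)≠ N(1,3)–S(1,4)≠ N(1,3)–N(2,3)= S(1,4)–N(1,5)≠ S(1,4)–N(2,4)≠  → 8/10 unlike.
Row 2: N(2,0)–N(2,1)= N(2,0)–N(3,0)= N(2,1)–N(2,2)= N(2,2)–N(2,3)= N(2,2)–N(3,2)= N(2,3)–N(2,4)= N(2,4)–N(3,4)= N(2,6)–N(3,6)=  → 0/8 unlike.
Row 3: N(3,0)–N(4,0)= N(3,4)–N(3,5)= N(3,4)–N(4,4)= N(3,5)–N(3,6)= N(3,5)–N(4,5)=  → 0/5 unlike.
Row 4: N(4,0)–N(4,1)= N(4,0)–N(5,0)= N(4,1)–S(5,1)≠ N(4,3)–N(4,4)= N(4,3)–S(5,3)≠ N(4,4)–N(4,5)= N(4,5)–N(5,5)=  → 2/7 unlike.
Row 5: N(5,0)–S(5,1)≠ S(5,1)–N(5,2)≠ N(5,2)–S(5,3)≠ N(5,5)–N(5,6)=  → 3/4 unlike.
Total adjacent occupied pairs: 46; unlike-type pairs: 16.
16/46 reduces to 8/23.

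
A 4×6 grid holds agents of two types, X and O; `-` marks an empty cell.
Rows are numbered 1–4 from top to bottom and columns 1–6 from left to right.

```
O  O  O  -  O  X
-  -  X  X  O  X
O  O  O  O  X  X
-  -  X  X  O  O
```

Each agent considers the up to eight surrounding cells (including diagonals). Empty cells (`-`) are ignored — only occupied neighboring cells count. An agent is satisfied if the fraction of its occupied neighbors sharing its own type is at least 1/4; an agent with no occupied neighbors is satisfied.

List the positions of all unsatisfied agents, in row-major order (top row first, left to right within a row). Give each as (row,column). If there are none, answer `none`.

Row 1: (1,1)O 1/1 ok · (1,2)O 2/3 ok · (1,3)O 1/3 ok · (1,5)O 1/4 ok · (1,6)X 1/3 ok
Row 2: (2,3)X 1/6 unhappy · (2,4)X 2/7 ok · (2,5)O 2/7 ok · (2,6)X 3/5 ok
Row 3: (3,1)O 1/1 ok · (3,2)O 2/4 ok · (3,3)O 2/6 ok · (3,4)O 3/8 ok · (3,5)X 4/8 ok · (3,6)X 2/5 ok
Row 4: (4,3)X 1/4 ok · (4,4)X 2/5 ok · (4,5)O 2/5 ok · (4,6)O 1/3 ok

(2,3)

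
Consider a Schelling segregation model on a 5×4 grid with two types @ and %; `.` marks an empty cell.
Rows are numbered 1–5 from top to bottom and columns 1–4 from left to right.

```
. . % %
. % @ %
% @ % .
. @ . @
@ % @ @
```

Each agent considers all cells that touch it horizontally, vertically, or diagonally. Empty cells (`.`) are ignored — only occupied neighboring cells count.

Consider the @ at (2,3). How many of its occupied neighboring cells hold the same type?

Occupied neighbors of (2,3): (1,3)=%, (1,4)=%, (2,2)=%, (2,4)=%, (3,2)=@, (3,3)=%.
Same type (@): 1 of 6.

1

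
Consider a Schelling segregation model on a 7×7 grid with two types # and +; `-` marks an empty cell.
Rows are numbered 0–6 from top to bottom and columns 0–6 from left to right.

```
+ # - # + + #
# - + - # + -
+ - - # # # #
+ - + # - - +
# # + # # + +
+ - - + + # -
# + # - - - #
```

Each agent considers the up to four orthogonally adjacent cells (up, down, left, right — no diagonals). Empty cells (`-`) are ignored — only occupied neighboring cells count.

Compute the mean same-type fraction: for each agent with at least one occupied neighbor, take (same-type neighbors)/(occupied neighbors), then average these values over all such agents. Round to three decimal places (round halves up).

(0,0)+ 0/2
(0,1)# 0/1
(0,3)# 0/1
(0,4)+ 1/3
(0,5)+ 2/3
(0,6)# 0/1
(1,0)# 0/2
(1,2)+ — no occupied neighbors
(1,4)# 1/3
(1,5)+ 1/3
(2,0)+ 1/2
(2,3)# 2/2
(2,4)# 3/3
(2,5)# 2/3
(2,6)# 1/2
(3,0)+ 1/2
(3,2)+ 1/2
(3,3)# 2/3
(3,6)+ 1/2
(4,0)# 1/3
(4,1)# 1/2
(4,2)+ 1/3
(4,3)# 2/4
(4,4)# 1/3
(4,5)+ 1/3
(4,6)+ 2/2
(5,0)+ 0/2
(5,3)+ 1/2
(5,4)+ 1/3
(5,5)# 0/2
(6,0)# 0/2
(6,1)+ 0/2
(6,2)# 0/1
(6,6)# — no occupied neighbors
Sum over 32 agents: 0/2 + 0/1 + 0/1 + 1/3 + 2/3 + 0/1 + 0/2 + 1/3 + 1/3 + 1/2 + 2/2 + 3/3 + 2/3 + 1/2 + 1/2 + 1/2 + 2/3 + 1/2 + 1/3 + 1/2 + 1/3 + 2/4 + 1/3 + 1/3 + 2/2 + 0/2 + 1/2 + 1/3 + 0/2 + 0/2 + 0/2 + 0/1 = 35/3; mean = 35/3 ÷ 32 = 35/96 = 0.364583… → 0.365.

0.365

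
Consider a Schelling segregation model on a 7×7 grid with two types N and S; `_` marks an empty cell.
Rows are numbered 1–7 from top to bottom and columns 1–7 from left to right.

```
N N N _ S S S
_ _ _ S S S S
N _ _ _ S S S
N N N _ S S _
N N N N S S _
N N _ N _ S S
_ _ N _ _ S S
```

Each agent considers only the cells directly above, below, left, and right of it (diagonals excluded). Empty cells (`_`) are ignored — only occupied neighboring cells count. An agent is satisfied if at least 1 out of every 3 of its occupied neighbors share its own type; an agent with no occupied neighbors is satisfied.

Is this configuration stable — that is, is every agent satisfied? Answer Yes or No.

(1,1)N 1/1 ✓
(1,2)N 2/2 ✓
(1,3)N 1/1 ✓
(1,5)S 2/2 ✓
(1,6)S 3/3 ✓
(1,7)S 2/2 ✓
(2,4)S 1/1 ✓
(2,5)S 4/4 ✓
(2,6)S 4/4 ✓
(2,7)S 3/3 ✓
(3,1)N 1/1 ✓
(3,5)S 3/3 ✓
(3,6)S 4/4 ✓
(3,7)S 2/2 ✓
(4,1)N 3/3 ✓
(4,2)N 3/3 ✓
(4,3)N 2/2 ✓
(4,5)S 3/3 ✓
(4,6)S 3/3 ✓
(5,1)N 3/3 ✓
(5,2)N 4/4 ✓
(5,3)N 3/3 ✓
(5,4)N 2/3 ✓
(5,5)S 2/3 ✓
(5,6)S 3/3 ✓
(6,1)N 2/2 ✓
(6,2)N 2/2 ✓
(6,4)N 1/1 ✓
(6,6)S 3/3 ✓
(6,7)S 2/2 ✓
(7,3)N 0/0 ✓
(7,6)S 2/2 ✓
(7,7)S 2/2 ✓
All meet the threshold, so the configuration is stable.

Yes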